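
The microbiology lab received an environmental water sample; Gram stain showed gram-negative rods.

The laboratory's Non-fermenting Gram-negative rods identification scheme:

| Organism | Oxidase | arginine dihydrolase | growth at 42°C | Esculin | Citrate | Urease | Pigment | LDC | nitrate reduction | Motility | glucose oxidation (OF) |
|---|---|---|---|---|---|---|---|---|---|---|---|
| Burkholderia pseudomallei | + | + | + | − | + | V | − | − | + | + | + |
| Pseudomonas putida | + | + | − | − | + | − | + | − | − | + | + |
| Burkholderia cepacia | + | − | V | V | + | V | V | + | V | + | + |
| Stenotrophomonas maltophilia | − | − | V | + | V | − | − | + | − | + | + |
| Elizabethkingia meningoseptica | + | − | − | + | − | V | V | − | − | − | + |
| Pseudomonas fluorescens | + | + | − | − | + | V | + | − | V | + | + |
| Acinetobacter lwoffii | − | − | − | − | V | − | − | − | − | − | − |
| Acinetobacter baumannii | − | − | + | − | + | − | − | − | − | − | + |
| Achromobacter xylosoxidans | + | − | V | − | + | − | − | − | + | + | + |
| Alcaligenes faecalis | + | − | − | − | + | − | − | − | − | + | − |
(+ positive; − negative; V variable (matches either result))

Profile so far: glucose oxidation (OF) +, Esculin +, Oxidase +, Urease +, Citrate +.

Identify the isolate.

Burkholderia cepacia

glucose oxidation (OF) +: excludes Acinetobacter lwoffii, Alcaligenes faecalis — 8 left.
Urease +: excludes Pseudomonas putida, Stenotrophomonas maltophilia, Acinetobacter baumannii, Achromobacter xylosoxidans — 4 left.
Esculin +: excludes Burkholderia pseudomallei, Pseudomonas fluorescens — 2 left.
Oxidase +: all 2 remaining candidates are consistent.
Citrate +: excludes Elizabethkingia meningoseptica — 1 left.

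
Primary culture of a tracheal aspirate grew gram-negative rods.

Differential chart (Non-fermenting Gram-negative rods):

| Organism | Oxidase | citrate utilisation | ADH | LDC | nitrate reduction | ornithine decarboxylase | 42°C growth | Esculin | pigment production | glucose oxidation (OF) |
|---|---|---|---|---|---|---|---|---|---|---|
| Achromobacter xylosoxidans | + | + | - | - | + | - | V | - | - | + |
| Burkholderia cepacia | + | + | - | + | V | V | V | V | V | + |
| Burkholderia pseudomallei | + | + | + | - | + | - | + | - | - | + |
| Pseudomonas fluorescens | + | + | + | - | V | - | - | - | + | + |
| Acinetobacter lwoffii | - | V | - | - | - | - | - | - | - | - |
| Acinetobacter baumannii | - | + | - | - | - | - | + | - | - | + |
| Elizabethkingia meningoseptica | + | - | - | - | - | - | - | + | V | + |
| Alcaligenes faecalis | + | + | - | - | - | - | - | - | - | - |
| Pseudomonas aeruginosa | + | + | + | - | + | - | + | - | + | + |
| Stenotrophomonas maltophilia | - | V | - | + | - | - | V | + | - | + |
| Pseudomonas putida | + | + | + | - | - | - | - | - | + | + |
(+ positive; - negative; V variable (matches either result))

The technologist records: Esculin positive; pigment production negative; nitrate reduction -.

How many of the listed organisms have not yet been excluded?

nitrate reduction -: excludes Achromobacter xylosoxidans, Burkholderia pseudomallei, Pseudomonas aeruginosa — 8 left.
pigment production -: excludes Pseudomonas fluorescens, Pseudomonas putida — 6 left.
Esculin +: excludes Acinetobacter lwoffii, Acinetobacter baumannii, Alcaligenes faecalis — 3 left.
Still consistent: Burkholderia cepacia, Elizabethkingia meningoseptica, Stenotrophomonas maltophilia.

3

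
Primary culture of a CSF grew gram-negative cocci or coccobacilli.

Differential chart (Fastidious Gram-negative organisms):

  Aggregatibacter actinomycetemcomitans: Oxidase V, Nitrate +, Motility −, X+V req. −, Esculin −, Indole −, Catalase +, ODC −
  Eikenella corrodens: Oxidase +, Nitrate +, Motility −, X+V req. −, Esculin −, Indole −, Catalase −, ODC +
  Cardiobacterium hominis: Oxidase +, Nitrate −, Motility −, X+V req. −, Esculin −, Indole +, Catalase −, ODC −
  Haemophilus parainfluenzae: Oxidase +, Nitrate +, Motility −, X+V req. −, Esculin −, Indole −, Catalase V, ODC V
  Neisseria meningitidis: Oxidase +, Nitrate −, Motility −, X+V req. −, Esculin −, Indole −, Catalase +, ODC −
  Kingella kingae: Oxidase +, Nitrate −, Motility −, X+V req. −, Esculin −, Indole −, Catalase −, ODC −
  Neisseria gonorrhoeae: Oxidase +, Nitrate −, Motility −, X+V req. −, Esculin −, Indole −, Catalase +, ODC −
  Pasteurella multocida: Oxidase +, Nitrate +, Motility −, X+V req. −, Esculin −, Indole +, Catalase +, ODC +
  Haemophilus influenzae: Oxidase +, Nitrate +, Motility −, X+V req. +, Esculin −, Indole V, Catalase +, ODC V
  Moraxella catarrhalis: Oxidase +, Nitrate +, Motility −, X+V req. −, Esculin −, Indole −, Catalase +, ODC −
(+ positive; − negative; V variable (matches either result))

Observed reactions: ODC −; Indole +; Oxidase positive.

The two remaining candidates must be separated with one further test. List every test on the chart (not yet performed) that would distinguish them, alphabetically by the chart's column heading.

Catalase, Nitrate, X+V req.

ODC −: excludes Eikenella corrodens, Pasteurella multocida — 8 left.
Oxidase +: all 8 remaining candidates are consistent.
Indole +: excludes 6 organisms — 2 left.
Two candidates remain: Cardiobacterium hominis and Haemophilus influenzae.
  Nitrate: Cardiobacterium hominis −, Haemophilus influenzae + — discriminates.
  Motility: − vs − — same for both, does not separate.
  X+V req.: Cardiobacterium hominis −, Haemophilus influenzae + — discriminates.
  Esculin: − vs − — same for both, does not separate.
  Catalase: Cardiobacterium hominis −, Haemophilus influenzae + — discriminates.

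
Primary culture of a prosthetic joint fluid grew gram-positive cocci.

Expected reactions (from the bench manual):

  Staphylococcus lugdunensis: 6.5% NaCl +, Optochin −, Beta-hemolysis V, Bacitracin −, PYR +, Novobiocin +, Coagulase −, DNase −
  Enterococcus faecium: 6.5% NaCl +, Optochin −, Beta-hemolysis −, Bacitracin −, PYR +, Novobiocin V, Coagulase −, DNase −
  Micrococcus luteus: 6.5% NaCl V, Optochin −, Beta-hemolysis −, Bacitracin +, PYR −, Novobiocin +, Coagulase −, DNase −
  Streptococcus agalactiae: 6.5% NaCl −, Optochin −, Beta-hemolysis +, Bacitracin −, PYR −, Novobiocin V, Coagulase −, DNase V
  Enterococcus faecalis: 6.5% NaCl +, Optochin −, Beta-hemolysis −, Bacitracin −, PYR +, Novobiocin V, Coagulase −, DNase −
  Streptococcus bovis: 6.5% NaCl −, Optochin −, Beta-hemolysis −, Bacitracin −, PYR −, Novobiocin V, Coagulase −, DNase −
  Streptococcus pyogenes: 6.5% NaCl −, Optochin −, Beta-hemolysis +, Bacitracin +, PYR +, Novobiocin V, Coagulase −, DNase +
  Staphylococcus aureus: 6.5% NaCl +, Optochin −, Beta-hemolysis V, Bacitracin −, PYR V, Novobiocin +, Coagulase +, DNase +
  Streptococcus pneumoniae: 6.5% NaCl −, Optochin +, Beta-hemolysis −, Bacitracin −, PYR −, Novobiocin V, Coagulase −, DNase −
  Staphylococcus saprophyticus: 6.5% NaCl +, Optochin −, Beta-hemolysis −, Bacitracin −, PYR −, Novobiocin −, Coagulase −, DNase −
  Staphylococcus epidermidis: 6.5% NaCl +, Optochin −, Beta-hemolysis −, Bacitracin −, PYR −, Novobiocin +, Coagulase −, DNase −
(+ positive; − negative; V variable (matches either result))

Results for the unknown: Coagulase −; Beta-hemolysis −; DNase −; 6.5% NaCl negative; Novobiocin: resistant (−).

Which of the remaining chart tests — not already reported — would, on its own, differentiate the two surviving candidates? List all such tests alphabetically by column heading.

DNase −: excludes Streptococcus pyogenes, Staphylococcus aureus — 9 left.
Beta-hemolysis −: excludes Streptococcus agalactiae — 8 left.
6.5% NaCl −: excludes 5 organisms — 3 left.
Coagulase −: all 3 remaining candidates are consistent.
Novobiocin −: excludes Micrococcus luteus — 2 left.
Two candidates remain: Streptococcus bovis and Streptococcus pneumoniae.
  Optochin: Streptococcus bovis −, Streptococcus pneumoniae + — discriminates.
  Bacitracin: − vs − — same for both, does not separate.
  PYR: − vs − — same for both, does not separate.

Optochin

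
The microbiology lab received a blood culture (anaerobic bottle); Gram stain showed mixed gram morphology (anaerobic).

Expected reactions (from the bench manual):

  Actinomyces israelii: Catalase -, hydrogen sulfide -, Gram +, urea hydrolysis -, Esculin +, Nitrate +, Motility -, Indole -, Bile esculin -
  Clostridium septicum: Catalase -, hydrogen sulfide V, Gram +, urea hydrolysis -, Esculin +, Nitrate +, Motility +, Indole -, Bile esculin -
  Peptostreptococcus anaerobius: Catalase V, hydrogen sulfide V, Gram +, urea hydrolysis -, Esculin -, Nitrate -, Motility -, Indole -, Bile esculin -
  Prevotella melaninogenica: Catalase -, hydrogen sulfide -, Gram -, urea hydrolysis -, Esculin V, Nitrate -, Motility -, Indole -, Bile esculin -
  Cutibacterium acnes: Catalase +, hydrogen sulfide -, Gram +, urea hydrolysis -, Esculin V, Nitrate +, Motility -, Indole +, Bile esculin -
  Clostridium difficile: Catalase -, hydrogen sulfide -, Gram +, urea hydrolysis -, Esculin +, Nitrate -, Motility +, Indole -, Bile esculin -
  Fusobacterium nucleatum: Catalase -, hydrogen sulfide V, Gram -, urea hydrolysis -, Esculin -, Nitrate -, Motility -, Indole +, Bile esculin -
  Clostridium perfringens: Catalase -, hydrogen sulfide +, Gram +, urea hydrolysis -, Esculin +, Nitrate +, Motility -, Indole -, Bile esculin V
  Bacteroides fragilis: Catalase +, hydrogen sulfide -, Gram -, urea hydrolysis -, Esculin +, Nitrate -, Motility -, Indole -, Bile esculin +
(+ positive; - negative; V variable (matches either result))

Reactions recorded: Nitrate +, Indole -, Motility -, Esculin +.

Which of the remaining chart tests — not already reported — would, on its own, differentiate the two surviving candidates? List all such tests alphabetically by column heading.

hydrogen sulfide

Nitrate +: excludes 5 organisms — 4 left.
Indole -: excludes Cutibacterium acnes — 3 left.
Esculin +: all 3 remaining candidates are consistent.
Motility -: excludes Clostridium septicum — 2 left.
Two candidates remain: Actinomyces israelii and Clostridium perfringens.
  Catalase: - vs - — same for both, does not separate.
  hydrogen sulfide: Actinomyces israelii -, Clostridium perfringens + — discriminates.
  Gram: + vs + — same for both, does not separate.
  urea hydrolysis: - vs - — same for both, does not separate.
  Bile esculin: - vs V — variable for at least one, does not separate.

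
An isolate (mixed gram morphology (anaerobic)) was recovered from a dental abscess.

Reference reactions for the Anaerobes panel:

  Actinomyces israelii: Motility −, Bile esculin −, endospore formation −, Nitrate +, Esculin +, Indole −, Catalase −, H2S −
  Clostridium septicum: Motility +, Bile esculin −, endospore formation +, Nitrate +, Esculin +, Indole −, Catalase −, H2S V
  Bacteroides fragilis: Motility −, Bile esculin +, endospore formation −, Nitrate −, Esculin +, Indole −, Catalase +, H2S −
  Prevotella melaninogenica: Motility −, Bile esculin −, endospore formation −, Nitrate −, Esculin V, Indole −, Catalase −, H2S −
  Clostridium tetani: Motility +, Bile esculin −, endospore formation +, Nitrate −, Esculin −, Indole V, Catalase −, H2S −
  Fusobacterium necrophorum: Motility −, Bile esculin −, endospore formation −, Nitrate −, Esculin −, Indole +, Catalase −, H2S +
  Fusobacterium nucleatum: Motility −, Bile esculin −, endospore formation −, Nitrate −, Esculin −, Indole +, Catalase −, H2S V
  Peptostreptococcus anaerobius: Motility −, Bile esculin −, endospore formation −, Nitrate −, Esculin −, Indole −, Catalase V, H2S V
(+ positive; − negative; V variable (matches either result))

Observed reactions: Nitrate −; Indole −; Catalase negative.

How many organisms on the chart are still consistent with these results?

3

Indole −: excludes Fusobacterium necrophorum, Fusobacterium nucleatum — 6 left.
Nitrate −: excludes Actinomyces israelii, Clostridium septicum — 4 left.
Catalase −: excludes Bacteroides fragilis — 3 left.
Still consistent: Clostridium tetani, Peptostreptococcus anaerobius, Prevotella melaninogenica.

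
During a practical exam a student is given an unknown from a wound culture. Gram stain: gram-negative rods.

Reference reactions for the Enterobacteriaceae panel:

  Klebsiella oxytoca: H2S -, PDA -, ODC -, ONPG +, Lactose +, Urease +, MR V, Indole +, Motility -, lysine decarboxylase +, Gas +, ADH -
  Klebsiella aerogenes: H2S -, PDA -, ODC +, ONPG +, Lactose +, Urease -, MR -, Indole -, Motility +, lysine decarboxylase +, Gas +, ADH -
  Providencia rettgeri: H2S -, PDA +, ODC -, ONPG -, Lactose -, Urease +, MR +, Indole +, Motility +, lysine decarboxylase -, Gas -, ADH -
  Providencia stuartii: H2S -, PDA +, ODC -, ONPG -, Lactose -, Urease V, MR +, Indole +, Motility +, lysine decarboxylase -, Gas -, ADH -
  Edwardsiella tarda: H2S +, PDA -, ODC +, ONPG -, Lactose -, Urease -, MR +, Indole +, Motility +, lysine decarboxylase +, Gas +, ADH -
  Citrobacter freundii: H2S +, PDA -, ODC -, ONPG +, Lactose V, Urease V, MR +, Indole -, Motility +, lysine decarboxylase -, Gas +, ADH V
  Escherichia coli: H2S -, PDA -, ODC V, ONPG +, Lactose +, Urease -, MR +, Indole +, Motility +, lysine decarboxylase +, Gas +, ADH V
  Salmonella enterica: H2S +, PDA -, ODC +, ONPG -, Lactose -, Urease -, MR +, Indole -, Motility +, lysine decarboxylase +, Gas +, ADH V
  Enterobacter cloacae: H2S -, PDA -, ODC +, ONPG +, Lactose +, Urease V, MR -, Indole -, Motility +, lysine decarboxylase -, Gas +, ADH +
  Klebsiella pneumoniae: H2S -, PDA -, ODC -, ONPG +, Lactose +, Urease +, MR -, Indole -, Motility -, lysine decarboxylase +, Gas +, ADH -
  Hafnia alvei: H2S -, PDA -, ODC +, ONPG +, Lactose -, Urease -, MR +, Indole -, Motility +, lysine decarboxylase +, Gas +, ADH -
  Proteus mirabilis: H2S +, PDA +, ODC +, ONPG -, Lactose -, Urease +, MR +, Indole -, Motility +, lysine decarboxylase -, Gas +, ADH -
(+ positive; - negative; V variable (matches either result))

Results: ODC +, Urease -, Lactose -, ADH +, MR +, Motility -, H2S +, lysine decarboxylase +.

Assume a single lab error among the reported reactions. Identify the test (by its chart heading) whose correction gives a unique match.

As reported, no row in the chart matches all 8 reactions.
Reversing Urease → still no organism matches.
Reversing ODC → still no organism matches.
Reversing ADH → still no organism matches.
Reversing Motility (to +) → unique match: Salmonella enterica.
Reversing Lactose → still no organism matches.
Reversing lysine decarboxylase → still no organism matches.
Reversing H2S → still no organism matches.
Reversing MR → still no organism matches.

Motility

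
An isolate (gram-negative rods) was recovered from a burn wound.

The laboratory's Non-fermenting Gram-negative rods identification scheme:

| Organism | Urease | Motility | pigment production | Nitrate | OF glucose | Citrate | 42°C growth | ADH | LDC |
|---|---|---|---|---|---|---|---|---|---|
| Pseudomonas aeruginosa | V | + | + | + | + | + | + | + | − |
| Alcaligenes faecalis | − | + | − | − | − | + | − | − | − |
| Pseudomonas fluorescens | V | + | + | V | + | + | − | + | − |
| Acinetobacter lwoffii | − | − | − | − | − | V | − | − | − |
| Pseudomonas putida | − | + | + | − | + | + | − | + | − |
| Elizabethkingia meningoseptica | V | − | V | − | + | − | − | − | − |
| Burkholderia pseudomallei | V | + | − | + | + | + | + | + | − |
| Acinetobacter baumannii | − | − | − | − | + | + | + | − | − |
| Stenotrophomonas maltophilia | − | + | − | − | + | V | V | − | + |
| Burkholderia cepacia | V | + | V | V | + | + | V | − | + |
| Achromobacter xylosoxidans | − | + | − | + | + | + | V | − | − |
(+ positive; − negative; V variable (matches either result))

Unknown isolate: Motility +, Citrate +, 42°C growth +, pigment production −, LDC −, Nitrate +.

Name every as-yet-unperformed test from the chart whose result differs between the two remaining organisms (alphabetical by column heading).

Nitrate +: excludes 6 organisms — 5 left.
42°C growth +: excludes Pseudomonas fluorescens — 4 left.
pigment production −: excludes Pseudomonas aeruginosa — 3 left.
Citrate +: all 3 remaining candidates are consistent.
Motility +: all 3 remaining candidates are consistent.
LDC −: excludes Burkholderia cepacia — 2 left.
Two candidates remain: Achromobacter xylosoxidans and Burkholderia pseudomallei.
  Urease: − vs V — variable for at least one, does not separate.
  OF glucose: + vs + — same for both, does not separate.
  ADH: Achromobacter xylosoxidans −, Burkholderia pseudomallei + — discriminates.

ADH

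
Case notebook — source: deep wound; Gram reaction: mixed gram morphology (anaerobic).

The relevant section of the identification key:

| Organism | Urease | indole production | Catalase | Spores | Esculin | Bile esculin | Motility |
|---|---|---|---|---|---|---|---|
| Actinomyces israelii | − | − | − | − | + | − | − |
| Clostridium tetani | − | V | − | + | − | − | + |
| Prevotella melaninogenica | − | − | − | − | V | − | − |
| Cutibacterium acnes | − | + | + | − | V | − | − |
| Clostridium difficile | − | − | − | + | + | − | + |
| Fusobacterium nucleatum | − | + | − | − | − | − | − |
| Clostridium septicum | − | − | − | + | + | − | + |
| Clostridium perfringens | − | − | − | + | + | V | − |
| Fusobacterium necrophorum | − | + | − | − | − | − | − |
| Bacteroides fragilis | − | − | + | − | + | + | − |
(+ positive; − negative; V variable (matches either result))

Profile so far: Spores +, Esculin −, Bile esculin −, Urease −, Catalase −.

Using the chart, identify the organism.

Clostridium tetani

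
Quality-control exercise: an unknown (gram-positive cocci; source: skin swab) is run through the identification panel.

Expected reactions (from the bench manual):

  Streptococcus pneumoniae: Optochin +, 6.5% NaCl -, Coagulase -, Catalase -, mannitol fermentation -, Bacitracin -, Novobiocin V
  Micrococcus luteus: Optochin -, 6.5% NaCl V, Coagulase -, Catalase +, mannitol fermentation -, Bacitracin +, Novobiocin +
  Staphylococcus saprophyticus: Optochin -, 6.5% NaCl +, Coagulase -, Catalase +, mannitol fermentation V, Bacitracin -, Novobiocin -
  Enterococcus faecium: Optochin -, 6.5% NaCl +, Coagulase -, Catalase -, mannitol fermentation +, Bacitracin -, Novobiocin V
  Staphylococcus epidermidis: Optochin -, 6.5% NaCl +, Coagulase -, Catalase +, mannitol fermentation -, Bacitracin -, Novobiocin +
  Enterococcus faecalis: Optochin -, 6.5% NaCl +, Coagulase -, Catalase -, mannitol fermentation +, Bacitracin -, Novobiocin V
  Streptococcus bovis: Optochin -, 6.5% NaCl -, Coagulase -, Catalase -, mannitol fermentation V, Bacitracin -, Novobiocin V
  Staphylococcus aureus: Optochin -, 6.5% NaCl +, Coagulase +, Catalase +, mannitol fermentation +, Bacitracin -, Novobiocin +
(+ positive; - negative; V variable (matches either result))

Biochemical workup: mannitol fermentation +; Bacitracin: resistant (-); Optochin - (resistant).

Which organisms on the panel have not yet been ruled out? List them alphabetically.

mannitol fermentation +: excludes Streptococcus pneumoniae, Micrococcus luteus, Staphylococcus epidermidis — 5 left.
Bacitracin -: all 5 remaining candidates are consistent.
Optochin -: all 5 remaining candidates are consistent.

Enterococcus faecalis, Enterococcus faecium, Staphylococcus aureus, Staphylococcus saprophyticus, Streptococcus bovis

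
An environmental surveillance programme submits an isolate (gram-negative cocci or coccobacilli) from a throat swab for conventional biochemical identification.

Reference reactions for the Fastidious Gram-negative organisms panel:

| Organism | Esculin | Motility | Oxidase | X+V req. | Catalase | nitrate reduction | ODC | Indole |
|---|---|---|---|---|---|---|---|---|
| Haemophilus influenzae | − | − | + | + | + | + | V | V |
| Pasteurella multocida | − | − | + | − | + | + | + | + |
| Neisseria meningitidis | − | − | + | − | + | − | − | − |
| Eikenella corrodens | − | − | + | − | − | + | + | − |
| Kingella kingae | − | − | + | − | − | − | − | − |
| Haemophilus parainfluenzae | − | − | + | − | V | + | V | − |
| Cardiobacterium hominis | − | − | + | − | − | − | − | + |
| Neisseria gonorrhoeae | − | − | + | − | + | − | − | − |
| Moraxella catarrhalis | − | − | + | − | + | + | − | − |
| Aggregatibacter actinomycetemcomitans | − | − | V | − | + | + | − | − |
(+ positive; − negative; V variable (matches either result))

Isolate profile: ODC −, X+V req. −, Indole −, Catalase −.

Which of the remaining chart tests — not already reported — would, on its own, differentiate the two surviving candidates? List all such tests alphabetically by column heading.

nitrate reduction

Catalase −: excludes 6 organisms — 4 left.
Indole −: excludes Cardiobacterium hominis — 3 left.
X+V req. −: all 3 remaining candidates are consistent.
ODC −: excludes Eikenella corrodens — 2 left.
Two candidates remain: Haemophilus parainfluenzae and Kingella kingae.
  Esculin: − vs − — same for both, does not separate.
  Motility: − vs − — same for both, does not separate.
  Oxidase: + vs + — same for both, does not separate.
  nitrate reduction: Haemophilus parainfluenzae +, Kingella kingae − — discriminates.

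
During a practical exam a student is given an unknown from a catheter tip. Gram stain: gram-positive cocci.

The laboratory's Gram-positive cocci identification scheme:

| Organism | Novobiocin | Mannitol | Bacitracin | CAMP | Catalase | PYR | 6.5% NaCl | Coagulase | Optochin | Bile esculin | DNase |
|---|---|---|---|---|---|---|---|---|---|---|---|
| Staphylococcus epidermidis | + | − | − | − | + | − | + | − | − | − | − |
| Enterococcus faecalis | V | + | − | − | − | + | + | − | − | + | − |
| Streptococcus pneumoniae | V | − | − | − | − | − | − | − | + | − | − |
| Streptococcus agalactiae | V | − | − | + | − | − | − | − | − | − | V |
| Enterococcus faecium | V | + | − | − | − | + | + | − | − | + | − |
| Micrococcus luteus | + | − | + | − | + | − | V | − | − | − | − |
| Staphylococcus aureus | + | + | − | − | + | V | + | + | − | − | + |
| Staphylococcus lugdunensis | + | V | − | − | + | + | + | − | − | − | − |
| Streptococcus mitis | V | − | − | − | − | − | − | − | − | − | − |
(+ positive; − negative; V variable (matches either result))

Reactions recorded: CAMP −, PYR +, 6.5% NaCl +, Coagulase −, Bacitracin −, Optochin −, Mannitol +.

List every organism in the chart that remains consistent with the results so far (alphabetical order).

Mannitol +: excludes 5 organisms — 4 left.
CAMP −: all 4 remaining candidates are consistent.
6.5% NaCl +: all 4 remaining candidates are consistent.
Bacitracin −: all 4 remaining candidates are consistent.
PYR +: all 4 remaining candidates are consistent.
Optochin −: all 4 remaining candidates are consistent.
Coagulase −: excludes Staphylococcus aureus — 3 left.

Enterococcus faecalis, Enterococcus faecium, Staphylococcus lugdunensis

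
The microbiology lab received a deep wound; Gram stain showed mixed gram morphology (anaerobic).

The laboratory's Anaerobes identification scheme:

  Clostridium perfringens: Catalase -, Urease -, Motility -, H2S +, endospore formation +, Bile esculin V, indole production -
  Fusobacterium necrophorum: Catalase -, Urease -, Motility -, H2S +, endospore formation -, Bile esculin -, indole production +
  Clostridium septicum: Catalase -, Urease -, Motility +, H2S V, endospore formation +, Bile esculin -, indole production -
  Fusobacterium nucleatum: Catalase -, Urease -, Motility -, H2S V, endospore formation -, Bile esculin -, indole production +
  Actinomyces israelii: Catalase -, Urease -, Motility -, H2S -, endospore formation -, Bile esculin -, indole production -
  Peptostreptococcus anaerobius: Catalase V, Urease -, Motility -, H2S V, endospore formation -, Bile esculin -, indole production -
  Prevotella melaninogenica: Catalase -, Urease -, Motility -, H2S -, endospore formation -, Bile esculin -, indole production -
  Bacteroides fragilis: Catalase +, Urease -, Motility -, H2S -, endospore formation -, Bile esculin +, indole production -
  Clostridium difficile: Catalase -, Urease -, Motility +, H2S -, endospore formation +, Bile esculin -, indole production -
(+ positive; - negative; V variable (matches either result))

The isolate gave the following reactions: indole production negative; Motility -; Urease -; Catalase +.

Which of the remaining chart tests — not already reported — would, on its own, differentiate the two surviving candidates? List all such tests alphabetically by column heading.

Bile esculin

indole production -: excludes Fusobacterium necrophorum, Fusobacterium nucleatum — 7 left.
Motility -: excludes Clostridium septicum, Clostridium difficile — 5 left.
Urease -: all 5 remaining candidates are consistent.
Catalase +: excludes Clostridium perfringens, Actinomyces israelii, Prevotella melaninogenica — 2 left.
Two candidates remain: Bacteroides fragilis and Peptostreptococcus anaerobius.
  H2S: - vs V — variable for at least one, does not separate.
  endospore formation: - vs - — same for both, does not separate.
  Bile esculin: Bacteroides fragilis +, Peptostreptococcus anaerobius - — discriminates.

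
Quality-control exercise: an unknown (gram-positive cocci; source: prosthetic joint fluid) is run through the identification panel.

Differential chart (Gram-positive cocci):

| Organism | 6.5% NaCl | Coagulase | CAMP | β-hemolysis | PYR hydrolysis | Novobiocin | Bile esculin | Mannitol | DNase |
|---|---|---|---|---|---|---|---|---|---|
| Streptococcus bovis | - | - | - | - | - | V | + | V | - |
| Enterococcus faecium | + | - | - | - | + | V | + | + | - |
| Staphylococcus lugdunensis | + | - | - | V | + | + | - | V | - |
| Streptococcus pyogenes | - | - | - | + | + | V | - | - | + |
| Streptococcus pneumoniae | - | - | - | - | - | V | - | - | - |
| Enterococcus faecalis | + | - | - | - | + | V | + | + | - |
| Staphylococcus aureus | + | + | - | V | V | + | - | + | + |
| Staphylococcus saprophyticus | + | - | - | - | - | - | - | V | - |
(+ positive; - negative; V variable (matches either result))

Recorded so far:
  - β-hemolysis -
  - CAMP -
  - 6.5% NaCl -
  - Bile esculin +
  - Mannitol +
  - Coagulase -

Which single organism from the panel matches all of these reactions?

Streptococcus bovis

Coagulase -: excludes Staphylococcus aureus — 7 left.
6.5% NaCl -: excludes Enterococcus faecium, Staphylococcus lugdunensis, Enterococcus faecalis, Staphylococcus saprophyticus — 3 left.
Mannitol +: excludes Streptococcus pyogenes, Streptococcus pneumoniae — 1 left.
β-hemolysis -: the one remaining candidate is consistent.
CAMP -: the one remaining candidate is consistent.
Bile esculin +: the one remaining candidate is consistent.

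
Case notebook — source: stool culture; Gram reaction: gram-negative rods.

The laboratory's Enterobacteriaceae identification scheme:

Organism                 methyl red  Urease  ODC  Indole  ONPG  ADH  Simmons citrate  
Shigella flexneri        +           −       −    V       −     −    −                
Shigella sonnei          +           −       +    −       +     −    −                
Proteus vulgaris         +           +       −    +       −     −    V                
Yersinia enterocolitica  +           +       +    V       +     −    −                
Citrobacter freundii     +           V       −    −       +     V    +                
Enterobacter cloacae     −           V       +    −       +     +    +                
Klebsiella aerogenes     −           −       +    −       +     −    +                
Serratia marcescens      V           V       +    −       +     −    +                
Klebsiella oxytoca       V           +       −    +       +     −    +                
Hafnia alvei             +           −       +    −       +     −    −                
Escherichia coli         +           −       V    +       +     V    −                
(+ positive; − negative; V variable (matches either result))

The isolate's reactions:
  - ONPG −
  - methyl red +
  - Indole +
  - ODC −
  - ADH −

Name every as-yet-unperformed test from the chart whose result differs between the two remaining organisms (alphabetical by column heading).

Urease

ODC −: excludes 6 organisms — 5 left.
methyl red +: all 5 remaining candidates are consistent.
ADH −: all 5 remaining candidates are consistent.
Indole +: excludes Citrobacter freundii — 4 left.
ONPG −: excludes Klebsiella oxytoca, Escherichia coli — 2 left.
Two candidates remain: Proteus vulgaris and Shigella flexneri.
  Urease: Proteus vulgaris +, Shigella flexneri − — discriminates.
  Simmons citrate: V vs − — variable for at least one, does not separate.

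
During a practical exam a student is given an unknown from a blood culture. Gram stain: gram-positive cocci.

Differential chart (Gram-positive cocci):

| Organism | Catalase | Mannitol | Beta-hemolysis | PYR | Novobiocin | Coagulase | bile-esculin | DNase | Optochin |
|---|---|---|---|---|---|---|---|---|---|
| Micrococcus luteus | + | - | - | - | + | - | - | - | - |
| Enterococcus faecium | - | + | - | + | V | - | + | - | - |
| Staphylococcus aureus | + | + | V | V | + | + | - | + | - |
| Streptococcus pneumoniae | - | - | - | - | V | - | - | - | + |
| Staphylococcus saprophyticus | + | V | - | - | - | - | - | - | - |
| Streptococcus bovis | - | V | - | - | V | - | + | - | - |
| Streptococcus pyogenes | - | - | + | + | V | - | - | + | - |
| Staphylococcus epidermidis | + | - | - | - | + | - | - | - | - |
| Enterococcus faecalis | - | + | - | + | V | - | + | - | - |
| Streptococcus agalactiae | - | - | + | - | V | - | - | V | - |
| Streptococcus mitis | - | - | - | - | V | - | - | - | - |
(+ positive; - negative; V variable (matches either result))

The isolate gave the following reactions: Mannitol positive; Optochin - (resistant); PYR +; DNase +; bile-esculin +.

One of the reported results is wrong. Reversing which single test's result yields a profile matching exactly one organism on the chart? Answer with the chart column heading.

bile-esculin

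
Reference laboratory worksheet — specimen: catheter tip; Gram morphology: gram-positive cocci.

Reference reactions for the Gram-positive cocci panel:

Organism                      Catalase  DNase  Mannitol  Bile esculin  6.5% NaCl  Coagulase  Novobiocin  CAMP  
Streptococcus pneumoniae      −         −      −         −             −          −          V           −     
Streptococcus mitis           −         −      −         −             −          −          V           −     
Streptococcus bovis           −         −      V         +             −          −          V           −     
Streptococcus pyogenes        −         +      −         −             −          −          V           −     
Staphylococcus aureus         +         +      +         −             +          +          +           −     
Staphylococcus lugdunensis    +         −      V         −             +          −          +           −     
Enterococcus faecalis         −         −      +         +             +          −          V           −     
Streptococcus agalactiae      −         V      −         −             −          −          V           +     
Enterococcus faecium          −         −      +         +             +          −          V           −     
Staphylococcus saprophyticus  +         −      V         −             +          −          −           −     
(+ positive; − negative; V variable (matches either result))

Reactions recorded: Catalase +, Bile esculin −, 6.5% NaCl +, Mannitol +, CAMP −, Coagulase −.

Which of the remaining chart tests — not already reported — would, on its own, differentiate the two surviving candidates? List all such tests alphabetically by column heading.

CAMP −: excludes Streptococcus agalactiae — 9 left.
Catalase +: excludes 6 organisms — 3 left.
Mannitol +: all 3 remaining candidates are consistent.
6.5% NaCl +: all 3 remaining candidates are consistent.
Bile esculin −: all 3 remaining candidates are consistent.
Coagulase −: excludes Staphylococcus aureus — 2 left.
Two candidates remain: Staphylococcus lugdunensis and Staphylococcus saprophyticus.
  DNase: − vs − — same for both, does not separate.
  Novobiocin: Staphylococcus lugdunensis +, Staphylococcus saprophyticus − — discriminates.

Novobiocin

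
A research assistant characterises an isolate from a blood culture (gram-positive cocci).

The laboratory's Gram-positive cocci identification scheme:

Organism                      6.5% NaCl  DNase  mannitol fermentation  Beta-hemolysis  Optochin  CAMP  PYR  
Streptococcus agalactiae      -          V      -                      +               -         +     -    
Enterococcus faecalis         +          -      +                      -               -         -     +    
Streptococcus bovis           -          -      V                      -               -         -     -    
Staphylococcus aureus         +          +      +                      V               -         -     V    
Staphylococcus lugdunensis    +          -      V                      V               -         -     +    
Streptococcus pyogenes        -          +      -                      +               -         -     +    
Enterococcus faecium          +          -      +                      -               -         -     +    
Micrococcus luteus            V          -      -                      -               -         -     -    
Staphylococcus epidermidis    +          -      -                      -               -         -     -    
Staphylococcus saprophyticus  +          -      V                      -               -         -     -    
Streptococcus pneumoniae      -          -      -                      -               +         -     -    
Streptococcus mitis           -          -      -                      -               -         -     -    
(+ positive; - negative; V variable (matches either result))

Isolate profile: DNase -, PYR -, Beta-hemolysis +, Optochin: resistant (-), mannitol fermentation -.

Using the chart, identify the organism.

Streptococcus agalactiae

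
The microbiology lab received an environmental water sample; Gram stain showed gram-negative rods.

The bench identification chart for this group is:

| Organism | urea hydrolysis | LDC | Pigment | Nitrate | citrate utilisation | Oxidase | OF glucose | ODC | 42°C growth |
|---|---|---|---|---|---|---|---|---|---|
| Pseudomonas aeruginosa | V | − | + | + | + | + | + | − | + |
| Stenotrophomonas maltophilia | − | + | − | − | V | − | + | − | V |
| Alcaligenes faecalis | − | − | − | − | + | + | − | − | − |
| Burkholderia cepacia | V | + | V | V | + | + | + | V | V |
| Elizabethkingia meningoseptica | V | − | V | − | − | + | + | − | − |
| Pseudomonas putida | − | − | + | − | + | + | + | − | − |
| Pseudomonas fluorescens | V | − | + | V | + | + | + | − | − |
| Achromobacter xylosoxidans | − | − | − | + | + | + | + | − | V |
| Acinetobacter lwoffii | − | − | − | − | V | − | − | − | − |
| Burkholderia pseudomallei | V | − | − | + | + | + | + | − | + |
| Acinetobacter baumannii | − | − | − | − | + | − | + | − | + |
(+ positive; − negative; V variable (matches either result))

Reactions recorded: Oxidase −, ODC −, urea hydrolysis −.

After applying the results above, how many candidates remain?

3

urea hydrolysis −: all 11 remaining candidates are consistent.
Oxidase −: excludes 8 organisms — 3 left.
ODC −: all 3 remaining candidates are consistent.
Still consistent: Acinetobacter baumannii, Acinetobacter lwoffii, Stenotrophomonas maltophilia.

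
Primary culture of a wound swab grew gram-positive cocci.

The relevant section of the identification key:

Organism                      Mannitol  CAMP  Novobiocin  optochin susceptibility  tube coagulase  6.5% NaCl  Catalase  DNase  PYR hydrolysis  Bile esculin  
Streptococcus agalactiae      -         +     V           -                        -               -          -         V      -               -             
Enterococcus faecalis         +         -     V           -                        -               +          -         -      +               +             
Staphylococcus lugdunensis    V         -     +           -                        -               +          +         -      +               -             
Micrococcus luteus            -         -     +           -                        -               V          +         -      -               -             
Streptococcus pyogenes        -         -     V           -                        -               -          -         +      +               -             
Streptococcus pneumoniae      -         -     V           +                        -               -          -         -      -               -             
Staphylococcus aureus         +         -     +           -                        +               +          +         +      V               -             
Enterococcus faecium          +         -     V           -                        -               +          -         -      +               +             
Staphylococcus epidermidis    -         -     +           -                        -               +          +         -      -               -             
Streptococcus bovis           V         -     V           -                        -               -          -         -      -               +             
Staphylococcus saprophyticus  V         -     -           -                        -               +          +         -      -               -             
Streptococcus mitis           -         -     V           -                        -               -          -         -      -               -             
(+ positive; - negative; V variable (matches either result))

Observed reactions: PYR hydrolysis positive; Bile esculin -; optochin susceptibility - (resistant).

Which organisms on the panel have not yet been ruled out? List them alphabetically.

PYR hydrolysis +: excludes 7 organisms — 5 left.
Bile esculin -: excludes Enterococcus faecalis, Enterococcus faecium — 3 left.
optochin susceptibility -: all 3 remaining candidates are consistent.

Staphylococcus aureus, Staphylococcus lugdunensis, Streptococcus pyogenes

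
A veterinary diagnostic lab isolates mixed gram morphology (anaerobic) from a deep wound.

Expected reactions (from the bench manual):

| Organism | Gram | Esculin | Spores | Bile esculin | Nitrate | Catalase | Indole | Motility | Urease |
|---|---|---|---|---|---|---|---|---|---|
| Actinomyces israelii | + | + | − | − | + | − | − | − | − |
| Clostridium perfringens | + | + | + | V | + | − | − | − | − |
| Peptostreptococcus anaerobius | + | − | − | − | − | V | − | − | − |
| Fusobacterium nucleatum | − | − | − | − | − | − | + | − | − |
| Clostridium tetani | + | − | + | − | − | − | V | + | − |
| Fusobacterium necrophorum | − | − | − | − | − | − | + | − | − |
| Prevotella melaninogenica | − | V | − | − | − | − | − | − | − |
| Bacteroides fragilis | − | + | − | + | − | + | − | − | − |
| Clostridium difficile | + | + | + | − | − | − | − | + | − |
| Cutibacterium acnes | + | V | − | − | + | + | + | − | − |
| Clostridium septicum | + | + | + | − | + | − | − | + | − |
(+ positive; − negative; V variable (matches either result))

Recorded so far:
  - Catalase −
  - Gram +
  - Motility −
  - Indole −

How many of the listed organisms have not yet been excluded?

Indole −: excludes Fusobacterium nucleatum, Fusobacterium necrophorum, Cutibacterium acnes — 8 left.
Catalase −: excludes Bacteroides fragilis — 7 left.
Gram +: excludes Prevotella melaninogenica — 6 left.
Motility −: excludes Clostridium tetani, Clostridium difficile, Clostridium septicum — 3 left.
Still consistent: Actinomyces israelii, Clostridium perfringens, Peptostreptococcus anaerobius.

3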